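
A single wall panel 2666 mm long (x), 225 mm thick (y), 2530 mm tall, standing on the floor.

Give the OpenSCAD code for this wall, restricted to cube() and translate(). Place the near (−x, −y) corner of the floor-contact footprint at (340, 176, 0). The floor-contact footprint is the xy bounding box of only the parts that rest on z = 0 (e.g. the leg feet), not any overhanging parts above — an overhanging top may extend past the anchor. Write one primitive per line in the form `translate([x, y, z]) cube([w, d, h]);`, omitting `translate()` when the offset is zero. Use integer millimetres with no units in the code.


translate([340, 176, 0]) cube([2666, 225, 2530]);


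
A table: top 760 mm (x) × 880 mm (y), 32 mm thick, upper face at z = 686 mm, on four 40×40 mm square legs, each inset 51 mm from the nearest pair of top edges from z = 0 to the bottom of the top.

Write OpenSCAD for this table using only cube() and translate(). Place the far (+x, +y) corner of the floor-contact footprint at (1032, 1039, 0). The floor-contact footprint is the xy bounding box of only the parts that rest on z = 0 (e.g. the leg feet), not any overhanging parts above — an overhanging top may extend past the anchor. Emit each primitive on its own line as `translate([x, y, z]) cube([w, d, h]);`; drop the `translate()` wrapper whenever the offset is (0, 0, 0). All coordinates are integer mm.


translate([323, 210, 654]) cube([760, 880, 32]);
translate([374, 261, 0]) cube([40, 40, 654]);
translate([992, 261, 0]) cube([40, 40, 654]);
translate([374, 999, 0]) cube([40, 40, 654]);
translate([992, 999, 0]) cube([40, 40, 654]);


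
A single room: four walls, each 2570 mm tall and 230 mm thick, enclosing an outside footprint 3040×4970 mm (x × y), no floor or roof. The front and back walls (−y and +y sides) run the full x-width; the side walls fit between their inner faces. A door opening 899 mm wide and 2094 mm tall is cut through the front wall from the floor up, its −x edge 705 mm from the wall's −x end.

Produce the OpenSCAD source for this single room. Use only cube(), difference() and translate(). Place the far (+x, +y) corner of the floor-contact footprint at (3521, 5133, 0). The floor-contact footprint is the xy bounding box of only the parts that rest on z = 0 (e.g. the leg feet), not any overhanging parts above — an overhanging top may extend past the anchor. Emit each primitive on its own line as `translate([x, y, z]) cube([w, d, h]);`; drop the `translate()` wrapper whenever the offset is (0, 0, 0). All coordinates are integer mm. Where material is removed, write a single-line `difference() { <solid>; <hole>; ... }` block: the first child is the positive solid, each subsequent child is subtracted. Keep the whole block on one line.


difference() { translate([481, 163, 0]) cube([3040, 230, 2570]); translate([1186, 163, 0]) cube([899, 230, 2094]); }
translate([481, 4903, 0]) cube([3040, 230, 2570]);
translate([481, 393, 0]) cube([230, 4510, 2570]);
translate([3291, 393, 0]) cube([230, 4510, 2570]);


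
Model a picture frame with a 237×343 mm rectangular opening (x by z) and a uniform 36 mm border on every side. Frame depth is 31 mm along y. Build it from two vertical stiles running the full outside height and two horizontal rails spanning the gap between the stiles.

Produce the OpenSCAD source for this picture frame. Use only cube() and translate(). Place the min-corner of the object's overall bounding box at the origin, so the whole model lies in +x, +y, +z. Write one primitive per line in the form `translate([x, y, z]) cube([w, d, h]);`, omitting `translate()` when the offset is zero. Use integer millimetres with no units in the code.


cube([36, 31, 415]);
translate([273, 0, 0]) cube([36, 31, 415]);
translate([36, 0, 0]) cube([237, 31, 36]);
translate([36, 0, 379]) cube([237, 31, 36]);


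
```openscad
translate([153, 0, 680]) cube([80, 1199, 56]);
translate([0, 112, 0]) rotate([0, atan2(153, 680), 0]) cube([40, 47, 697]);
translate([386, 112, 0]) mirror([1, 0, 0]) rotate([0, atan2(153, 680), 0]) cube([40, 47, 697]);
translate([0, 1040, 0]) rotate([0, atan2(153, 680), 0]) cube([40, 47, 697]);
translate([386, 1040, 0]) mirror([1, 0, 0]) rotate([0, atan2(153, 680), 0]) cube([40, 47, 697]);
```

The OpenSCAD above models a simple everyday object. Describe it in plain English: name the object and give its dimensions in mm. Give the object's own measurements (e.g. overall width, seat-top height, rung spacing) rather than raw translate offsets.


A sawhorse. A 80×1199×56 mm beam (x, y, z) sits on two A-frame leg pairs. Each pair is two raked legs of 40×47 mm section (47 mm along y) splaying symmetrically in x. Each leg rises 680 mm vertically over 153 mm of horizontal reach and is 697 mm long along its own axis. Every leg's outer bottom edge rests on the floor and its outer top edge meets a bottom edge of the beam — the left legs (tilting toward +x) meet the beam's −x bottom edge, the right legs (their mirror images, tilting toward −x) meet its +x bottom edge — so the leg tops tuck under the beam, the beam's underside is 680 mm above the floor, and the feet are 386 mm apart outside-to-outside with the beam centred between them. The two leg pairs are set in 112 mm from either end of the beam.


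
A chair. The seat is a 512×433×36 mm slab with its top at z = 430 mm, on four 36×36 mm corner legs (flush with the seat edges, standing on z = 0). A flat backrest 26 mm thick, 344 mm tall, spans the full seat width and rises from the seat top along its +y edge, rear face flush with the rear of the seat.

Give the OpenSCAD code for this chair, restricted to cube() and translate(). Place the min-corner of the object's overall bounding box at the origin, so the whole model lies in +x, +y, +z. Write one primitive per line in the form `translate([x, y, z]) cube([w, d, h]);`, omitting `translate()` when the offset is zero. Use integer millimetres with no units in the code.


translate([0, 0, 394]) cube([512, 433, 36]);
cube([36, 36, 394]);
translate([476, 0, 0]) cube([36, 36, 394]);
translate([0, 397, 0]) cube([36, 36, 394]);
translate([476, 397, 0]) cube([36, 36, 394]);
translate([0, 407, 430]) cube([512, 26, 344]);


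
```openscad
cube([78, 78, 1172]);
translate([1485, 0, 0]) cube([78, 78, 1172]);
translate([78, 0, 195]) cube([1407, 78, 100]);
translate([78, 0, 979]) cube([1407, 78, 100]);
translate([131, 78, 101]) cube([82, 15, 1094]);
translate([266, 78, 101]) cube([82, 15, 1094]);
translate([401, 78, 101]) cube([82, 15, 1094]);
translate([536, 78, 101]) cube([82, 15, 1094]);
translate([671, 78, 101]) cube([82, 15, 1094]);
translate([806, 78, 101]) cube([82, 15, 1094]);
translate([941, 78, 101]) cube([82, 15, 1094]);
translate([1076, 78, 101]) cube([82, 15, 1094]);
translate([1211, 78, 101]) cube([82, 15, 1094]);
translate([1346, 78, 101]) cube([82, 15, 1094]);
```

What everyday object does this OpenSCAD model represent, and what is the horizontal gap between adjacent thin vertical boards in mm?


A fence section. The picket gap is 53 mm.

Two posts, two rails, 10 pickets — a fence section. Span 1407 mm holds 10 pickets of 82 mm with 11 equal gaps: ⌊(1407 − 10·82) / 11⌋ = 53 mm.


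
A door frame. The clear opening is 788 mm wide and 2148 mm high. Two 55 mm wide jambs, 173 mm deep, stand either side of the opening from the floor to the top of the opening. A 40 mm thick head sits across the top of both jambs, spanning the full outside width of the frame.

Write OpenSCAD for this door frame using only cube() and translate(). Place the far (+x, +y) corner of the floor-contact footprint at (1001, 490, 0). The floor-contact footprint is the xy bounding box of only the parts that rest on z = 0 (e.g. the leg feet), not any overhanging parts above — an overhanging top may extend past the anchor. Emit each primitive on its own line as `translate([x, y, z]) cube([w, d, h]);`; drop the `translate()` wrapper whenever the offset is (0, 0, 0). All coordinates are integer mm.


translate([103, 317, 0]) cube([55, 173, 2148]);
translate([946, 317, 0]) cube([55, 173, 2148]);
translate([103, 317, 2148]) cube([898, 173, 40]);


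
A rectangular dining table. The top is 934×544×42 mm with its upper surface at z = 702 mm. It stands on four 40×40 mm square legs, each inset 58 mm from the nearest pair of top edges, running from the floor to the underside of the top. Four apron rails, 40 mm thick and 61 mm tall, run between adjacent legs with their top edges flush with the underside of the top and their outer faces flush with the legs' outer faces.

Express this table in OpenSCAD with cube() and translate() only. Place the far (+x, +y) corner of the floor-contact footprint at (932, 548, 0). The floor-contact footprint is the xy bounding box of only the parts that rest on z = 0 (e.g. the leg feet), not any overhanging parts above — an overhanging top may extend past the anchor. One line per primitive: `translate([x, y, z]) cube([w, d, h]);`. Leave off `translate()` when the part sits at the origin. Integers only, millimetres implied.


// leg_h = 702 - 42 = 660
// apron z = 660 - 61 = 599
translate([56, 62, 660]) cube([934, 544, 42]);
translate([114, 120, 0]) cube([40, 40, 660]);
translate([892, 120, 0]) cube([40, 40, 660]);
translate([114, 508, 0]) cube([40, 40, 660]);
translate([892, 508, 0]) cube([40, 40, 660]);
translate([154, 120, 599]) cube([738, 40, 61]);
translate([154, 508, 599]) cube([738, 40, 61]);
translate([114, 160, 599]) cube([40, 348, 61]);
translate([892, 160, 599]) cube([40, 348, 61]);


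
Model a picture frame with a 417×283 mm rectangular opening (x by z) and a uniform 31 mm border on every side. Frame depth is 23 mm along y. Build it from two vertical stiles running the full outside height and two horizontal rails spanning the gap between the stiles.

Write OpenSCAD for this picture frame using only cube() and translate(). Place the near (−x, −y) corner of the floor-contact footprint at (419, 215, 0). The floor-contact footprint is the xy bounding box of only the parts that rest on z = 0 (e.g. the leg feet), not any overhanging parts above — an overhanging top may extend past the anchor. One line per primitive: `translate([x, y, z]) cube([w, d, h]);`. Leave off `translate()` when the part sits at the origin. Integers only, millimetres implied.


translate([419, 215, 0]) cube([31, 23, 345]);
translate([867, 215, 0]) cube([31, 23, 345]);
translate([450, 215, 0]) cube([417, 23, 31]);
translate([450, 215, 314]) cube([417, 23, 31]);


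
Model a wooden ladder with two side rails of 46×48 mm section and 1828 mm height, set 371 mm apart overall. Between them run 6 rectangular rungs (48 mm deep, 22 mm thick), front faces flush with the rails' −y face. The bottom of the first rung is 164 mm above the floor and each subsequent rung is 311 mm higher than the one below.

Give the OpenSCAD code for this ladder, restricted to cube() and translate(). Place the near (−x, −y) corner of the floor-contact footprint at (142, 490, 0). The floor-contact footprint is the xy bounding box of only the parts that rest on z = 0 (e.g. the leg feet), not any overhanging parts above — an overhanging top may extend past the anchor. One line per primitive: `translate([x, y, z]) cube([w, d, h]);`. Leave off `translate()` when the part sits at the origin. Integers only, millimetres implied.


// rung span = 371 - 2*46 = 279
// rung[k] z = 164 + k*311
translate([142, 490, 0]) cube([46, 48, 1828]);
translate([467, 490, 0]) cube([46, 48, 1828]);
translate([188, 490, 164]) cube([279, 48, 22]);
translate([188, 490, 475]) cube([279, 48, 22]);
translate([188, 490, 786]) cube([279, 48, 22]);
translate([188, 490, 1097]) cube([279, 48, 22]);
translate([188, 490, 1408]) cube([279, 48, 22]);
translate([188, 490, 1719]) cube([279, 48, 22]);


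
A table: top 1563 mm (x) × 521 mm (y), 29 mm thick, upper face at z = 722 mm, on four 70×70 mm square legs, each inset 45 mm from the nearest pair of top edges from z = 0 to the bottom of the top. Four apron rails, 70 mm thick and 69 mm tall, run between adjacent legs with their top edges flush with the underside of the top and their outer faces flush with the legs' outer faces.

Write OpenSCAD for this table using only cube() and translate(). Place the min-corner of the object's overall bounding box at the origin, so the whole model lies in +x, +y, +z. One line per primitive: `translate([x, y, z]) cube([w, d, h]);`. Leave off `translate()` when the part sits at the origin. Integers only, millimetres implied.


// leg_h = 722 - 29 = 693
// apron z = 693 - 69 = 624
translate([0, 0, 693]) cube([1563, 521, 29]);
translate([45, 45, 0]) cube([70, 70, 693]);
translate([1448, 45, 0]) cube([70, 70, 693]);
translate([45, 406, 0]) cube([70, 70, 693]);
translate([1448, 406, 0]) cube([70, 70, 693]);
translate([115, 45, 624]) cube([1333, 70, 69]);
translate([115, 406, 624]) cube([1333, 70, 69]);
translate([45, 115, 624]) cube([70, 291, 69]);
translate([1448, 115, 624]) cube([70, 291, 69]);


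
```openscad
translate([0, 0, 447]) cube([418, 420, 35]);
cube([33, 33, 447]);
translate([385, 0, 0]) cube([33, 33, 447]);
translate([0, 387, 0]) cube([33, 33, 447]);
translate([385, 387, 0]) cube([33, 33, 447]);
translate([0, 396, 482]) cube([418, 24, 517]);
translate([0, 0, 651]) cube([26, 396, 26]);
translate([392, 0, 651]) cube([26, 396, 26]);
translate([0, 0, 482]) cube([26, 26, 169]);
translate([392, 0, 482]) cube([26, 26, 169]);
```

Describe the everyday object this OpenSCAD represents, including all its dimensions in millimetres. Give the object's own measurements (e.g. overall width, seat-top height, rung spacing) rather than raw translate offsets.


A chair. The seat is a 418×420×35 mm slab with its top at z = 482 mm, on four 33×33 mm corner legs (flush with the seat edges, standing on z = 0). A flat backrest 24 mm thick, 517 mm tall, spans the full seat width and rises from the seat top along its +y edge, rear face flush with the rear of the seat. Two armrests of 26×26 mm section run along each side from the seat's front edge to the front of the backrest, top faces 195 mm above the seat top and outer faces flush with the seat's x-edges; a 26×26 mm post under the front of each armrest stands on the seat at the front corner.


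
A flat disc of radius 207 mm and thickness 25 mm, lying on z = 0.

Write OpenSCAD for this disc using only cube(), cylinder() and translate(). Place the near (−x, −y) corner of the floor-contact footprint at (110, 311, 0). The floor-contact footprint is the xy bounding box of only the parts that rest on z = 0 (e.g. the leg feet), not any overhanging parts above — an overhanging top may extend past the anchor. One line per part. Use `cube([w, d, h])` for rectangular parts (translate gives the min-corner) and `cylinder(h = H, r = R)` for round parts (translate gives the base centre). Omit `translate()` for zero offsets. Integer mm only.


translate([317, 518, 0]) cylinder(h = 25, r = 207);


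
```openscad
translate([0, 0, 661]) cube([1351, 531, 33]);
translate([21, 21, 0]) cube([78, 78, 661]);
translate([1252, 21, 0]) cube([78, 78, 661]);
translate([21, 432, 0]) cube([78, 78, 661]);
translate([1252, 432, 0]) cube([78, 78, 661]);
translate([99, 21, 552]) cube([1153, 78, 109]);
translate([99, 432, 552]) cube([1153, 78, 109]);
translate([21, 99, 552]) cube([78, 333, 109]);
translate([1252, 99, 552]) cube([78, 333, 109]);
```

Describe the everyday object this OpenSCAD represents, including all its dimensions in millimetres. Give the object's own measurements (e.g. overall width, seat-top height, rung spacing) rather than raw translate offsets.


A rectangular dining table. The top is 1351×531×33 mm with its upper surface at z = 694 mm. It stands on four 78×78 mm square legs, each inset 21 mm from the nearest pair of top edges, running from the floor to the underside of the top. Four apron rails, 78 mm thick and 109 mm tall, run between adjacent legs with their top edges flush with the underside of the top and their outer faces flush with the legs' outer faces.


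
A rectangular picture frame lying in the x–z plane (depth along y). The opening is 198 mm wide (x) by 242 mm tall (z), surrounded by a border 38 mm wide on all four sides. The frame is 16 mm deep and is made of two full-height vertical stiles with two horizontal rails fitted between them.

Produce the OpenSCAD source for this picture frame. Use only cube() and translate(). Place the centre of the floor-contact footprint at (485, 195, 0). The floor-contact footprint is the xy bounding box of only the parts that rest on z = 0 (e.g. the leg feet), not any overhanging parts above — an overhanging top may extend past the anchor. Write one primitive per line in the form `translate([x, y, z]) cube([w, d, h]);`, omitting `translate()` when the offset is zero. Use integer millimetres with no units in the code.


translate([348, 187, 0]) cube([38, 16, 318]);
translate([584, 187, 0]) cube([38, 16, 318]);
translate([386, 187, 0]) cube([198, 16, 38]);
translate([386, 187, 280]) cube([198, 16, 38]);


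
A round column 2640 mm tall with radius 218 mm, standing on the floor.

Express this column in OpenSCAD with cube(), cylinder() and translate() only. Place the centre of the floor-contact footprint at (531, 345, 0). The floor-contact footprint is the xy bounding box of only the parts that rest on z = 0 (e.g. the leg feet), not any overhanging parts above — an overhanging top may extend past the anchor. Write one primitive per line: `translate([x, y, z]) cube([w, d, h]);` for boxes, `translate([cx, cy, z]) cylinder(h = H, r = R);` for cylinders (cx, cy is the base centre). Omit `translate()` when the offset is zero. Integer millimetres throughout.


translate([531, 345, 0]) cylinder(h = 2640, r = 218);


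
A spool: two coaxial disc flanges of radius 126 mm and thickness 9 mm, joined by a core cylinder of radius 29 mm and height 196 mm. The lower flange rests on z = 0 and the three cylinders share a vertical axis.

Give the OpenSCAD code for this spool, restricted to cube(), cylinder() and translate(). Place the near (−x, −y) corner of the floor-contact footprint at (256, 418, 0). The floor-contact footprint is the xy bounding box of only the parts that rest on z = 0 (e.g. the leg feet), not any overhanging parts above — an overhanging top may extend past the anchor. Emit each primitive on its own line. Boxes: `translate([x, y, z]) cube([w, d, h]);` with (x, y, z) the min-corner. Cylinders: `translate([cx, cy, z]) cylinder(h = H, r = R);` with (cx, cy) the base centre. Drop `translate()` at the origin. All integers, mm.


translate([382, 544, 0]) cylinder(h = 9, r = 126);
translate([382, 544, 9]) cylinder(h = 196, r = 29);
translate([382, 544, 205]) cylinder(h = 9, r = 126);


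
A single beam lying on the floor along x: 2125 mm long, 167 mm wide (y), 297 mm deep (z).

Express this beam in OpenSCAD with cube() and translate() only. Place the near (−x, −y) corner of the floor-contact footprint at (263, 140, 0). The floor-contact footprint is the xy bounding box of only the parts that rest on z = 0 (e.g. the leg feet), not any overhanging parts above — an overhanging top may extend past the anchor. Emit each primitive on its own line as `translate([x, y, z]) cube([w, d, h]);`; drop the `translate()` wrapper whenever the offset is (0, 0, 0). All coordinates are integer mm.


translate([263, 140, 0]) cube([2125, 167, 297]);


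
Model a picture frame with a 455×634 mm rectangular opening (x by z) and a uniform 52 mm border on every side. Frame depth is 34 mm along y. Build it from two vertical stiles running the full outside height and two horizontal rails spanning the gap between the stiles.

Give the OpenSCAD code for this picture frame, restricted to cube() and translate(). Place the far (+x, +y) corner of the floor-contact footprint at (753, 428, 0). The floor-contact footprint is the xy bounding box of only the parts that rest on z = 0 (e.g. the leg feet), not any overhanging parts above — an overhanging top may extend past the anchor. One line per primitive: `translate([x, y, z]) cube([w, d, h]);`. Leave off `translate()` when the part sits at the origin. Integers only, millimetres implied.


translate([194, 394, 0]) cube([52, 34, 738]);
translate([701, 394, 0]) cube([52, 34, 738]);
translate([246, 394, 0]) cube([455, 34, 52]);
translate([246, 394, 686]) cube([455, 34, 52]);


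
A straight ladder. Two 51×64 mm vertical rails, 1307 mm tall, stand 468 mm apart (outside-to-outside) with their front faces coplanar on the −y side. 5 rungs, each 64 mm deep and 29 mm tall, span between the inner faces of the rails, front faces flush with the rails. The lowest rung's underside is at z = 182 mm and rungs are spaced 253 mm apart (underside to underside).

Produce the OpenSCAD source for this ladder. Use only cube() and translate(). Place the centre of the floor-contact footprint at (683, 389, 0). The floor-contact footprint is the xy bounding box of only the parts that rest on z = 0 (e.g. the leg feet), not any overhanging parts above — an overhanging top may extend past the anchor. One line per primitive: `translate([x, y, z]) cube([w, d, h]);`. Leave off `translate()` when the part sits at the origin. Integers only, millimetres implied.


translate([449, 357, 0]) cube([51, 64, 1307]);
translate([866, 357, 0]) cube([51, 64, 1307]);
translate([500, 357, 182]) cube([366, 64, 29]);
translate([500, 357, 435]) cube([366, 64, 29]);
translate([500, 357, 688]) cube([366, 64, 29]);
translate([500, 357, 941]) cube([366, 64, 29]);
translate([500, 357, 1194]) cube([366, 64, 29]);


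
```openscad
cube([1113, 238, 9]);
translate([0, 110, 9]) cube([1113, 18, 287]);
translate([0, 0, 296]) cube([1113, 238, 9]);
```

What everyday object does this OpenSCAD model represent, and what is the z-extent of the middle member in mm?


An I-beam. The web height is 287 mm.

Two wide flanges with a thin centred web — an I-beam. Overall 305 mm minus two 9 mm flanges gives a web of 305 − 2·9 = 287 mm.


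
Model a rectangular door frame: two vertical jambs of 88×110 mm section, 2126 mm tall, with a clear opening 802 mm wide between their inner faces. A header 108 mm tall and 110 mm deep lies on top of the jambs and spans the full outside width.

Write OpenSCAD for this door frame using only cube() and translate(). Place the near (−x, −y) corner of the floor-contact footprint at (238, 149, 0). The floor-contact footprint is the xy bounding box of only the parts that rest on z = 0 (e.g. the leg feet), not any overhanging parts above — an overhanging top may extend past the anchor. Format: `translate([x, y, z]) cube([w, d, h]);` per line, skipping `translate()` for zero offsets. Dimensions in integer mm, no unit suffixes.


translate([238, 149, 0]) cube([88, 110, 2126]);
translate([1128, 149, 0]) cube([88, 110, 2126]);
translate([238, 149, 2126]) cube([978, 110, 108]);


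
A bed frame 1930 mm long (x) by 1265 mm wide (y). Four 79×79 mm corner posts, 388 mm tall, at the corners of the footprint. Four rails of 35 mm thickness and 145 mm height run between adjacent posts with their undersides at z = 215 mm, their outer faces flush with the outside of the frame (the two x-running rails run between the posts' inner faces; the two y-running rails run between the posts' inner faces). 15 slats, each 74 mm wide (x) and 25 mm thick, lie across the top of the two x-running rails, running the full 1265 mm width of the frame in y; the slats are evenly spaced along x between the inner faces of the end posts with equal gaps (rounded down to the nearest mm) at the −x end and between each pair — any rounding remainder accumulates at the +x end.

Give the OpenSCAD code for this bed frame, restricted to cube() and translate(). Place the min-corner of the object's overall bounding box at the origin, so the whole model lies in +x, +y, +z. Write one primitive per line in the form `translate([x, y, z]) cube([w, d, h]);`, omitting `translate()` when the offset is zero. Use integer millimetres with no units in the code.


// slat z = rail_z + rail_h = 215 + 145 = 360
// slat gap = ⌊(1772 − 15·74) / 16⌋ = 41
cube([79, 79, 388]);
translate([0, 1186, 0]) cube([79, 79, 388]);
translate([1851, 0, 0]) cube([79, 79, 388]);
translate([1851, 1186, 0]) cube([79, 79, 388]);
translate([79, 0, 215]) cube([1772, 35, 145]);
translate([79, 1230, 215]) cube([1772, 35, 145]);
translate([0, 79, 215]) cube([35, 1107, 145]);
translate([1895, 79, 215]) cube([35, 1107, 145]);
translate([120, 0, 360]) cube([74, 1265, 25]);
translate([235, 0, 360]) cube([74, 1265, 25]);
translate([350, 0, 360]) cube([74, 1265, 25]);
translate([465, 0, 360]) cube([74, 1265, 25]);
translate([580, 0, 360]) cube([74, 1265, 25]);
translate([695, 0, 360]) cube([74, 1265, 25]);
translate([810, 0, 360]) cube([74, 1265, 25]);
translate([925, 0, 360]) cube([74, 1265, 25]);
translate([1040, 0, 360]) cube([74, 1265, 25]);
translate([1155, 0, 360]) cube([74, 1265, 25]);
translate([1270, 0, 360]) cube([74, 1265, 25]);
translate([1385, 0, 360]) cube([74, 1265, 25]);
translate([1500, 0, 360]) cube([74, 1265, 25]);
translate([1615, 0, 360]) cube([74, 1265, 25]);
translate([1730, 0, 360]) cube([74, 1265, 25]);


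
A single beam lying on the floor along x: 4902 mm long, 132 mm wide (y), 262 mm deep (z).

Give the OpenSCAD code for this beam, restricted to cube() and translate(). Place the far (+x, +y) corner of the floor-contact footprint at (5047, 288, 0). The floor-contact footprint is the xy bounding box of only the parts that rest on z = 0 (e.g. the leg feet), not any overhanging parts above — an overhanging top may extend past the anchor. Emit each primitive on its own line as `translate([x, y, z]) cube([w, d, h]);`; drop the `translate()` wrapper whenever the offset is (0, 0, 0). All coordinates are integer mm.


translate([145, 156, 0]) cube([4902, 132, 262]);


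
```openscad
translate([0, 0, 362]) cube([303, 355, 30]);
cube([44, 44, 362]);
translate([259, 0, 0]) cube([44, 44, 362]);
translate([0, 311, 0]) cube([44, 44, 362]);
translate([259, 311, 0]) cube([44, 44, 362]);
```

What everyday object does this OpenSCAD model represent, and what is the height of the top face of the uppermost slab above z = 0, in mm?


A stool. The seat height is 392 mm.

A 303×355×30 slab at z = 362 on four corner posts — a stool. The seat top is 362 + 30 = 392 mm.


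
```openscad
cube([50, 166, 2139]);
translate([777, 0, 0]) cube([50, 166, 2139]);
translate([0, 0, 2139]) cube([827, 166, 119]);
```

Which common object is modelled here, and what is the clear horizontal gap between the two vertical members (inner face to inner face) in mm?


A door frame. The clear opening width is 727 mm.

Two 2139 mm tall posts with a header on top — a door frame. The left jamb is 50 mm wide at x = 0; the right jamb starts at x = 777. The clear opening is 777 − 50 = 727 mm.


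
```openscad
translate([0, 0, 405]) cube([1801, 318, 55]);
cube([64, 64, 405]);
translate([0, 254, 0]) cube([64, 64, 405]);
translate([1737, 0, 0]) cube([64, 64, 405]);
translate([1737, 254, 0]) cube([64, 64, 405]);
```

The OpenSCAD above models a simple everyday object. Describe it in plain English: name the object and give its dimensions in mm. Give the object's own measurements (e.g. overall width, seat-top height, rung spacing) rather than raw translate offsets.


A bench: a 1801×318 mm seat slab, 55 mm thick, top at z = 460 mm, on four 64×64 mm square legs flush with the seat corners and standing on z = 0.


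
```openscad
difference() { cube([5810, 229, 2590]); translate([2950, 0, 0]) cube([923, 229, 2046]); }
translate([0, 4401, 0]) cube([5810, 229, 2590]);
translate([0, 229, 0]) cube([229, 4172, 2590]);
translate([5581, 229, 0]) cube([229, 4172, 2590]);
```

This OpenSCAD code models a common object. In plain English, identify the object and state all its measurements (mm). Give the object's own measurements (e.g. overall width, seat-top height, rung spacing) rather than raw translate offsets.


A single room: four walls, each 2590 mm tall and 229 mm thick, enclosing an outside footprint 5810×4630 mm (x × y), no floor or roof. The front and back walls (−y and +y sides) run the full x-width; the side walls fit between their inner faces. A door opening 923 mm wide and 2046 mm tall is cut through the front wall from the floor up, its −x edge 2950 mm from the wall's −x end.


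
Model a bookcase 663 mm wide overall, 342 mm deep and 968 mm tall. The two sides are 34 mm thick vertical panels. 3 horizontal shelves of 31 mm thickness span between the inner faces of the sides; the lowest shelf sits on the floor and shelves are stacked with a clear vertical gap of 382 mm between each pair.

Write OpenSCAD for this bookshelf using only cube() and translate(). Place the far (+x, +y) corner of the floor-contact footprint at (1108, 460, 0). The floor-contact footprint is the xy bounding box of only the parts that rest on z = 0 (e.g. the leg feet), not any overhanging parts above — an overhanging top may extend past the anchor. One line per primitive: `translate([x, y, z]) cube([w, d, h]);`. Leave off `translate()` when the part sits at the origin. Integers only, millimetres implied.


translate([445, 118, 0]) cube([34, 342, 968]);
translate([1074, 118, 0]) cube([34, 342, 968]);
translate([479, 118, 0]) cube([595, 342, 31]);
translate([479, 118, 413]) cube([595, 342, 31]);
translate([479, 118, 826]) cube([595, 342, 31]);


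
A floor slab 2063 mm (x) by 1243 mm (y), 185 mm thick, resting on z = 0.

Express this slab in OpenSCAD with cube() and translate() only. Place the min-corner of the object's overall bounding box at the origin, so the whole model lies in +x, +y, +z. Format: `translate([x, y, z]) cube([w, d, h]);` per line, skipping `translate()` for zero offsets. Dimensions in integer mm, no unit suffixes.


cube([2063, 1243, 185]);


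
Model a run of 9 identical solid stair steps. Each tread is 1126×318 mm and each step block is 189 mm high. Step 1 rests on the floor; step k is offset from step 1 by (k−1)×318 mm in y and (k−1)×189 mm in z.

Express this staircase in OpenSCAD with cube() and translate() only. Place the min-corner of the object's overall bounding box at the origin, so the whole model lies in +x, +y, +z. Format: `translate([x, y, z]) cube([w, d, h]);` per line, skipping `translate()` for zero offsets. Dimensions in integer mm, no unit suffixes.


cube([1126, 318, 189]);
translate([0, 318, 189]) cube([1126, 318, 189]);
translate([0, 636, 378]) cube([1126, 318, 189]);
translate([0, 954, 567]) cube([1126, 318, 189]);
translate([0, 1272, 756]) cube([1126, 318, 189]);
translate([0, 1590, 945]) cube([1126, 318, 189]);
translate([0, 1908, 1134]) cube([1126, 318, 189]);
translate([0, 2226, 1323]) cube([1126, 318, 189]);
translate([0, 2544, 1512]) cube([1126, 318, 189]);


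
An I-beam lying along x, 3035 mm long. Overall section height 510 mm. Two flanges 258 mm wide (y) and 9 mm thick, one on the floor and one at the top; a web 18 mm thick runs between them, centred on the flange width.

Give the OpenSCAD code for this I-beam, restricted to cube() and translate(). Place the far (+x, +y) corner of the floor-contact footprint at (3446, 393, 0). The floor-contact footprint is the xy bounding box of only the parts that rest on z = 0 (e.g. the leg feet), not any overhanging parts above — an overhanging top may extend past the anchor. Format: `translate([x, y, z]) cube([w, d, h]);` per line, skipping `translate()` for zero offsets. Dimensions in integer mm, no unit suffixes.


translate([411, 135, 0]) cube([3035, 258, 9]);
translate([411, 255, 9]) cube([3035, 18, 492]);
translate([411, 135, 501]) cube([3035, 258, 9]);


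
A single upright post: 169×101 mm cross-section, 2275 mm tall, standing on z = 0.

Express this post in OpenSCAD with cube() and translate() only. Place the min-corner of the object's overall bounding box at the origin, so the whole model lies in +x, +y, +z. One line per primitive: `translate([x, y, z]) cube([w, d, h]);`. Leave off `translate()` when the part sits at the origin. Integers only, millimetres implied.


cube([169, 101, 2275]);


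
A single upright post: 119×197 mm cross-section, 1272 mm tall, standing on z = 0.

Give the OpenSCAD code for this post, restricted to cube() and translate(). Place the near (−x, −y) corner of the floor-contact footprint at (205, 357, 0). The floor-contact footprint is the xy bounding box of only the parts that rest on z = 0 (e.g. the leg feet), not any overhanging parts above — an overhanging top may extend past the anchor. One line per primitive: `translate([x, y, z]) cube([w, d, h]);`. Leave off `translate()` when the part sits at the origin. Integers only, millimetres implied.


translate([205, 357, 0]) cube([119, 197, 1272]);


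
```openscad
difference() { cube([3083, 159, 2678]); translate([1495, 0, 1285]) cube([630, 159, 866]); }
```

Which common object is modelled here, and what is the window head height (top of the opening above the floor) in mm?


A wall with a window opening. The window head height is 2151 mm.

A wall with a rectangular opening subtracted — a window. Sill at z = 1285, opening 866 mm tall, so the head is at 1285 + 866 = 2151 mm.


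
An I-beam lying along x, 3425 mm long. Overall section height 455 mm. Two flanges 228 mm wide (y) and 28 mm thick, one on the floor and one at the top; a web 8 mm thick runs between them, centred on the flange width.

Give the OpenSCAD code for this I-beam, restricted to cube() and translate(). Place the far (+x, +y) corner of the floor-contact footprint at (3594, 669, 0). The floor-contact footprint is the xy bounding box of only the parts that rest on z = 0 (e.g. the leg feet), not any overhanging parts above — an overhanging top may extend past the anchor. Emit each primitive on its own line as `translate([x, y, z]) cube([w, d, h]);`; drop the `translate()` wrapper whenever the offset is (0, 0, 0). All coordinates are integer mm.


translate([169, 441, 0]) cube([3425, 228, 28]);
translate([169, 551, 28]) cube([3425, 8, 399]);
translate([169, 441, 427]) cube([3425, 228, 28]);


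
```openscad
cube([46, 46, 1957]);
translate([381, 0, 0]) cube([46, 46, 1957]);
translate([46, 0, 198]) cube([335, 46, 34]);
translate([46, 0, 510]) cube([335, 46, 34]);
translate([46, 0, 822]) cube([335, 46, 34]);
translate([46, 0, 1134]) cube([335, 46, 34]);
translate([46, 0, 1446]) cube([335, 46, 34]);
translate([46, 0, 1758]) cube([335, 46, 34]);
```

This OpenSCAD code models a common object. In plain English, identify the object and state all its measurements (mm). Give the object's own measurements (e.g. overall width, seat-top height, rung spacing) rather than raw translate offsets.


A straight ladder. Two 46×46 mm vertical rails, 1957 mm tall, stand 427 mm apart (outside-to-outside) with their front faces coplanar on the −y side. 6 rungs, each 46 mm deep and 34 mm tall, span between the inner faces of the rails, front faces flush with the rails. The lowest rung's underside is at z = 198 mm and rungs are spaced 312 mm apart (underside to underside).


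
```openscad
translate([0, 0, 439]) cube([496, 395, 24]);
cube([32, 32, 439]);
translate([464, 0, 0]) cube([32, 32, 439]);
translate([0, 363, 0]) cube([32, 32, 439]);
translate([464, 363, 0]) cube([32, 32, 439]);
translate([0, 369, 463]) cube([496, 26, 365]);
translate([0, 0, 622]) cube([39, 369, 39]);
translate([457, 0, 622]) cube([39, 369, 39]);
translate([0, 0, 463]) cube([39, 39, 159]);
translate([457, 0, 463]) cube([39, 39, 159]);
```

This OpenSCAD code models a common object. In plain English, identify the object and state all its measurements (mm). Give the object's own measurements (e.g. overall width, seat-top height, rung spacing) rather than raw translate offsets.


A chair. The seat is a 496×395×24 mm slab with its top at z = 463 mm, on four 32×32 mm corner legs (flush with the seat edges, standing on z = 0). A flat backrest 26 mm thick, 365 mm tall, spans the full seat width and rises from the seat top along its +y edge, rear face flush with the rear of the seat. Two armrests of 39×39 mm section run along each side from the seat's front edge to the front of the backrest, top faces 198 mm above the seat top and outer faces flush with the seat's x-edges; a 39×39 mm post under the front of each armrest stands on the seat at the front corner.


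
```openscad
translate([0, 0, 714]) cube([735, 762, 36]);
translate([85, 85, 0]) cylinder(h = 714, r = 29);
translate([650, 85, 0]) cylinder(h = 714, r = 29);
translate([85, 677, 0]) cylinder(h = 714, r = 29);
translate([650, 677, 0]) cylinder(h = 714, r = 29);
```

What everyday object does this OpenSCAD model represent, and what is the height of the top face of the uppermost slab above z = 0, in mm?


A table. The table height is 750 mm.

A 735×762×36 slab sits at z = 714 on four Ø58 mm round legs — a table. The top surface is at 714 + 36 = 750 mm.


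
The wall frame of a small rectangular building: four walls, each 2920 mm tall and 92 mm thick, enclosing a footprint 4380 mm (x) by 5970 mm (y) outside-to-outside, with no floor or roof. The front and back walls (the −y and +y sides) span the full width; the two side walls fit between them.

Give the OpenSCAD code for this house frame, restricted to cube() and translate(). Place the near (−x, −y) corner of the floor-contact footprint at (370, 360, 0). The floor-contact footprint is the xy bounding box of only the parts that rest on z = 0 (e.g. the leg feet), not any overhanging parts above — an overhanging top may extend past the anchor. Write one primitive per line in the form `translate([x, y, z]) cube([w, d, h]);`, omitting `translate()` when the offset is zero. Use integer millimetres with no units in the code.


translate([370, 360, 0]) cube([4380, 92, 2920]);
translate([370, 6238, 0]) cube([4380, 92, 2920]);
translate([370, 452, 0]) cube([92, 5786, 2920]);
translate([4658, 452, 0]) cube([92, 5786, 2920]);


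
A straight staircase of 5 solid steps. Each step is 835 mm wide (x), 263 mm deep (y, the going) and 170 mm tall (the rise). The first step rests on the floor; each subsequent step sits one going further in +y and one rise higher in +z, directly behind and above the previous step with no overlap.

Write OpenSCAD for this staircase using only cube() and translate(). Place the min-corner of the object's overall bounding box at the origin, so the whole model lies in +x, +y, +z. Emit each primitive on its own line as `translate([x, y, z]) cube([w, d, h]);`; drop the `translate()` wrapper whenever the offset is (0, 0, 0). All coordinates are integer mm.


cube([835, 263, 170]);
translate([0, 263, 170]) cube([835, 263, 170]);
translate([0, 526, 340]) cube([835, 263, 170]);
translate([0, 789, 510]) cube([835, 263, 170]);
translate([0, 1052, 680]) cube([835, 263, 170]);


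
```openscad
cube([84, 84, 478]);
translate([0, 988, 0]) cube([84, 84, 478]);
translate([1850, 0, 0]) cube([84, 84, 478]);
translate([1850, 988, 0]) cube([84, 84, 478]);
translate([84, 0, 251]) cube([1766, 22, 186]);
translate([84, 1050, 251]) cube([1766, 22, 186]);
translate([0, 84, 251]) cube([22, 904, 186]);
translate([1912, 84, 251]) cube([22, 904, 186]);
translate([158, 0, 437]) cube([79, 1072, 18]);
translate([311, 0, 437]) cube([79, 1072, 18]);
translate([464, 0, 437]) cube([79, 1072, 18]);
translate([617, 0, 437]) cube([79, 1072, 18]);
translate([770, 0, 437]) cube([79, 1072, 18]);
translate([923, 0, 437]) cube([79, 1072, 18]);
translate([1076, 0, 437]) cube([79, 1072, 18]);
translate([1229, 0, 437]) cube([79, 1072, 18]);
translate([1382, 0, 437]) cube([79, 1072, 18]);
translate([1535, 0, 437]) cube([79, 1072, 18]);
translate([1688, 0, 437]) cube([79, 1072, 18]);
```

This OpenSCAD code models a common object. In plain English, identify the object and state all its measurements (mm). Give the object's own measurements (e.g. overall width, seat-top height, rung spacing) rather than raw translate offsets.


A bed frame 1934 mm long (x) by 1072 mm wide (y). Four 84×84 mm corner posts, 478 mm tall, at the corners of the footprint. Four rails of 22 mm thickness and 186 mm height run between adjacent posts with their undersides at z = 251 mm, their outer faces flush with the outside of the frame (the two x-running rails run between the posts' inner faces; the two y-running rails run between the posts' inner faces). 11 slats, each 79 mm wide (x) and 18 mm thick, lie across the top of the two x-running rails, running the full 1072 mm width of the frame in y; along x they sit between the end posts with a 74 mm gap after the −x posts and between neighbouring slats, leaving 83 mm before the +x posts.
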